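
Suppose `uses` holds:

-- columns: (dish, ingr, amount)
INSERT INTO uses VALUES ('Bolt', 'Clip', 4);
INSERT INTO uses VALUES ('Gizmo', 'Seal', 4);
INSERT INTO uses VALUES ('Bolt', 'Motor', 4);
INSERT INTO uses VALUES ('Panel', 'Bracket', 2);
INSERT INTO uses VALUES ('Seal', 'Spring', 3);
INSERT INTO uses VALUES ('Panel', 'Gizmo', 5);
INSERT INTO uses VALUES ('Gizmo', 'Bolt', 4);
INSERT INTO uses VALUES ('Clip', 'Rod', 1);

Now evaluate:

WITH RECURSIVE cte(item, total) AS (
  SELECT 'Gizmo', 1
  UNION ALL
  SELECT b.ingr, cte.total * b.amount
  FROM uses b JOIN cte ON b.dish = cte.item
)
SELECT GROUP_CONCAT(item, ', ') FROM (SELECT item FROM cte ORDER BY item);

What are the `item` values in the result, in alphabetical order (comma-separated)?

Bolt, Clip, Gizmo, Motor, Rod, Seal, Spring

Base: (Gizmo, total=1).
Iteration 1: components of {Gizmo} -> Bolt = 1*4 = 4, Seal = 1*4 = 4.
Iteration 2: components of {Bolt,Seal} -> Clip = 4*4 = 16, Motor = 4*4 = 16, Spring = 4*3 = 12.
Iteration 3: components of {Clip,Motor,Spring} -> Rod = 16*1 = 16.
Iteration 4: no further components; recursion stops.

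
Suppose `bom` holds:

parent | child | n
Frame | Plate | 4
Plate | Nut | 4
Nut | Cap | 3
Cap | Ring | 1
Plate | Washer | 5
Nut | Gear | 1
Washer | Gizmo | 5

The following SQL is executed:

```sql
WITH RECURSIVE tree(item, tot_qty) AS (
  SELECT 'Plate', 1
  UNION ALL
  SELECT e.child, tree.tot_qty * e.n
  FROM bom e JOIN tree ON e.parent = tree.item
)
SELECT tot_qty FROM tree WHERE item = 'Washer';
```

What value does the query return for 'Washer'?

5

Base: (Plate, tot_qty=1).
Iteration 1: components of {Plate} -> Nut = 1*4 = 4, Washer = 1*5 = 5.
Iteration 2: components of {Nut,Washer} -> Cap = 4*3 = 12, Gear = 4*1 = 4, Gizmo = 5*5 = 25.
Iteration 3: components of {Cap,Gear,Gizmo} -> Ring = 12*1 = 12.
Iteration 4: no further components; recursion stops.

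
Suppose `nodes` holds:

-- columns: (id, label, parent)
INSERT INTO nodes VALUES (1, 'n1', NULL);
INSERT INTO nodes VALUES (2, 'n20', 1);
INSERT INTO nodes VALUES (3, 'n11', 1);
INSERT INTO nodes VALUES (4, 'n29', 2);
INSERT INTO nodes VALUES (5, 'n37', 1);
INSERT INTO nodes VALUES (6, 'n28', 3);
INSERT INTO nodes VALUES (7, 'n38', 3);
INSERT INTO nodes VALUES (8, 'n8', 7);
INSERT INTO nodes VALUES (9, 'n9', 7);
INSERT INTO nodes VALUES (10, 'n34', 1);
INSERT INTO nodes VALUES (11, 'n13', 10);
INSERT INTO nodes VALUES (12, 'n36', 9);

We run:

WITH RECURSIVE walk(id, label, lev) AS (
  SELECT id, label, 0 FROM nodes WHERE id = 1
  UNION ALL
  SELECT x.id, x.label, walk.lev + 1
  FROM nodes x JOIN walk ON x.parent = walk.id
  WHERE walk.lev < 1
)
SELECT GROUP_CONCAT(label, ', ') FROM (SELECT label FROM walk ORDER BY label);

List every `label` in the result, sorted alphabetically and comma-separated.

Base: id=1 (n1) at lev 0.
Iteration 1: rows with parent in {1} -> n20 (id 2, lev 1), n11 (id 3, lev 1), n37 (id 5, lev 1), n34 (id 10, lev 1).
Iteration 2: lev < 1 fails for all current rows; recursion stops.

n1, n11, n20, n34, n37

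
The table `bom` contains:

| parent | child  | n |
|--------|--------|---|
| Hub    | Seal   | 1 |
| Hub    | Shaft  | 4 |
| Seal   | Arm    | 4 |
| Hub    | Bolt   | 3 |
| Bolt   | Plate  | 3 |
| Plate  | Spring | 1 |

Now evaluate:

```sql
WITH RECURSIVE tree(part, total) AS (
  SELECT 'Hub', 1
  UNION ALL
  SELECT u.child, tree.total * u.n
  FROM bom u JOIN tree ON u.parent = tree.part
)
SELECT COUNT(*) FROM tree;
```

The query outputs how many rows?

Base: (Hub, total=1).
Iteration 1: components of {Hub} -> Bolt = 1*3 = 3, Seal = 1*1 = 1, Shaft = 1*4 = 4.
Iteration 2: components of {Bolt,Seal,Shaft} -> Arm = 1*4 = 4, Plate = 3*3 = 9.
Iteration 3: components of {Arm,Plate} -> Spring = 9*1 = 9.
Iteration 4: no further components; recursion stops.
Total rows emitted: 7.

7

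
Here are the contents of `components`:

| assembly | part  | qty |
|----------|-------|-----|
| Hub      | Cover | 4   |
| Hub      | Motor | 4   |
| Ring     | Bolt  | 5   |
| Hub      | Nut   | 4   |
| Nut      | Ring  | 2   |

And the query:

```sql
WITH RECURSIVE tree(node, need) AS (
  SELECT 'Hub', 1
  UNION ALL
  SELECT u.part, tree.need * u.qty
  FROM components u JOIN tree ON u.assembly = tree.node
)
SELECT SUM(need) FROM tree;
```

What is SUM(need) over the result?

61

Base: (Hub, need=1).
Iteration 1: components of {Hub} -> Cover = 1*4 = 4, Motor = 1*4 = 4, Nut = 1*4 = 4.
Iteration 2: components of {Cover,Motor,Nut} -> Ring = 4*2 = 8.
Iteration 3: components of {Ring} -> Bolt = 8*5 = 40.
Iteration 4: no further components; recursion stops.
SUM(need) = 1 + 4 + 4 + 4 + 8 + 40 = 61.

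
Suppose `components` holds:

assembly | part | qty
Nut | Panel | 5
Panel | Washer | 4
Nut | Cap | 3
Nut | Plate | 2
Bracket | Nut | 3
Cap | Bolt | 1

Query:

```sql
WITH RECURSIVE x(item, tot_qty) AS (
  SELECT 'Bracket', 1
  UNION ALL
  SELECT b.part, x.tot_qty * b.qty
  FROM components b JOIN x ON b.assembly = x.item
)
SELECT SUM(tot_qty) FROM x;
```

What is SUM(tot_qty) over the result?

Base: (Bracket, tot_qty=1).
Iteration 1: components of {Bracket} -> Nut = 1*3 = 3.
Iteration 2: components of {Nut} -> Cap = 3*3 = 9, Panel = 3*5 = 15, Plate = 3*2 = 6.
Iteration 3: components of {Cap,Panel,Plate} -> Bolt = 9*1 = 9, Washer = 15*4 = 60.
Iteration 4: no further components; recursion stops.
SUM(tot_qty) = 1 + 3 + 15 + 9 + 6 + 60 + 9 = 103.

103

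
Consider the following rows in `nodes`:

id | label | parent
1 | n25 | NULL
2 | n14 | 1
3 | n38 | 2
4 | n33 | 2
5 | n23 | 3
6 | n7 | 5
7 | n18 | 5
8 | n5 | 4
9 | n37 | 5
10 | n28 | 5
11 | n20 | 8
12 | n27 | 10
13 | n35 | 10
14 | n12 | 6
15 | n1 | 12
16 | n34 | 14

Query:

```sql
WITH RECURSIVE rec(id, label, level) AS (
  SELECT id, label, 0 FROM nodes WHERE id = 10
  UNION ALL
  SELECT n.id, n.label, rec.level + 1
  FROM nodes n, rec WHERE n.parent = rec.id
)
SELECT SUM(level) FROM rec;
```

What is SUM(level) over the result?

4

Base: id=10 (n28) at level 0.
Iteration 1: rows with parent in {10} -> n27 (id 12, level 1), n35 (id 13, level 1).
Iteration 2: rows with parent in {12,13} -> n1 (id 15, level 2).
Iteration 3: no rows with parent in {15}; recursion stops.
SUM(level) = 0 + 1 + 1 + 2 = 4.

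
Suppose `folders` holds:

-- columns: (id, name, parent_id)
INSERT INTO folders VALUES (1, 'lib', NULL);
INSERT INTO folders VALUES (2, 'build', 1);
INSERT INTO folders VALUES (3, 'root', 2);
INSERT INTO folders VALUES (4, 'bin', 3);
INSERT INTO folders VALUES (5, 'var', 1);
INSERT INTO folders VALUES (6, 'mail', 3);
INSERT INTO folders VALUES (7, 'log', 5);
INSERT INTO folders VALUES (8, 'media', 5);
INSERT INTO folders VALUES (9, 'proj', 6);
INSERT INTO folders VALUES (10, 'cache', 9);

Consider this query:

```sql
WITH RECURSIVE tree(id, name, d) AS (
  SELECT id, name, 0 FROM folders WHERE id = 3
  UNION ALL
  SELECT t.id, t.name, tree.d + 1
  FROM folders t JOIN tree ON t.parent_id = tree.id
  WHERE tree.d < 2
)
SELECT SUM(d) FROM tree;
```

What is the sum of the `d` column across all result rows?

4

Base: id=3 (root) at d 0.
Iteration 1: rows with parent_id in {3} -> bin (id 4, d 1), mail (id 6, d 1).
Iteration 2: rows with parent_id in {4,6} -> proj (id 9, d 2).
Iteration 3: d < 2 fails for all current rows; recursion stops.
SUM(d) = 0 + 1 + 1 + 2 = 4.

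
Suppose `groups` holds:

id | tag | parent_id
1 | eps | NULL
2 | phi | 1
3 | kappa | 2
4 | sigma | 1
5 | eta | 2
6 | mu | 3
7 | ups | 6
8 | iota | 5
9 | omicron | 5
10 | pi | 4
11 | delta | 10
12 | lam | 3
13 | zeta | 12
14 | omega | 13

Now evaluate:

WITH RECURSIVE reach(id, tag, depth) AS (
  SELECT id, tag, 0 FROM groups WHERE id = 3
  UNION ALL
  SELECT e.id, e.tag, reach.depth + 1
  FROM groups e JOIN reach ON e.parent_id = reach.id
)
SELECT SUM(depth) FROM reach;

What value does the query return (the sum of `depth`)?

Base: id=3 (kappa) at depth 0.
Iteration 1: rows with parent_id in {3} -> mu (id 6, depth 1), lam (id 12, depth 1).
Iteration 2: rows with parent_id in {6,12} -> ups (id 7, depth 2), zeta (id 13, depth 2).
Iteration 3: rows with parent_id in {7,13} -> omega (id 14, depth 3).
Iteration 4: no rows with parent_id in {14}; recursion stops.
SUM(depth) = 0 + 1 + 1 + 2 + 2 + 3 = 9.

9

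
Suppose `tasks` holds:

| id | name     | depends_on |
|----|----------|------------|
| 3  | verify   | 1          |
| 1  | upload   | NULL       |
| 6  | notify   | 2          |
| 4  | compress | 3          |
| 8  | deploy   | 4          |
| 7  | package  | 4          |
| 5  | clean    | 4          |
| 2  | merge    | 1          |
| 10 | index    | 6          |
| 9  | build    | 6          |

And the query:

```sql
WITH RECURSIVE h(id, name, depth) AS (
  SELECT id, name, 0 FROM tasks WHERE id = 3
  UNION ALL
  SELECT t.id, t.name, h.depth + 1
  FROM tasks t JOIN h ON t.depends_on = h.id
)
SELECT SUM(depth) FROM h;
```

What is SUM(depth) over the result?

7

Base: id=3 (verify) at depth 0.
Iteration 1: rows with depends_on in {3} -> compress (id 4, depth 1).
Iteration 2: rows with depends_on in {4} -> clean (id 5, depth 2), package (id 7, depth 2), deploy (id 8, depth 2).
Iteration 3: no rows with depends_on in {5,7,8}; recursion stops.
SUM(depth) = 0 + 1 + 2 + 2 + 2 = 7.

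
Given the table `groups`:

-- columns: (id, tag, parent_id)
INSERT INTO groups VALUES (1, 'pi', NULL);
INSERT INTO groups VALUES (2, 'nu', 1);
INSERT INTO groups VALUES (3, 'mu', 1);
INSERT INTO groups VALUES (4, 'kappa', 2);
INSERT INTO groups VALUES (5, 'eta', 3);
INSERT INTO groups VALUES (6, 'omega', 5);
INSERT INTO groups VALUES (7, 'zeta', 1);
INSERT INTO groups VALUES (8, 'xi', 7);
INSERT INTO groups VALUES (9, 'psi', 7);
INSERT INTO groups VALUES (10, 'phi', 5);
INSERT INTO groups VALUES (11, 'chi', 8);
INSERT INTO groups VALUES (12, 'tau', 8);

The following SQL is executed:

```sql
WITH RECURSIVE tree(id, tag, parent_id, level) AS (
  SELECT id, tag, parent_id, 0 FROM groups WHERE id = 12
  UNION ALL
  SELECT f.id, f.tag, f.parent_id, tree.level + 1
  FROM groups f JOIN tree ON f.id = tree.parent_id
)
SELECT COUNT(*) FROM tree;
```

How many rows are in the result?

Base: id=12 (tau), parent_id=8, level 0.
Iteration 1: join on id=8 -> xi (id 8, parent_id=7, level 1).
Iteration 2: join on id=7 -> zeta (id 7, parent_id=1, level 2).
Iteration 3: join on id=1 -> pi (id 1, parent_id=NULL, level 3).
Iteration 4: parent_id is NULL; no match; recursion stops.
Total rows emitted: 4.

4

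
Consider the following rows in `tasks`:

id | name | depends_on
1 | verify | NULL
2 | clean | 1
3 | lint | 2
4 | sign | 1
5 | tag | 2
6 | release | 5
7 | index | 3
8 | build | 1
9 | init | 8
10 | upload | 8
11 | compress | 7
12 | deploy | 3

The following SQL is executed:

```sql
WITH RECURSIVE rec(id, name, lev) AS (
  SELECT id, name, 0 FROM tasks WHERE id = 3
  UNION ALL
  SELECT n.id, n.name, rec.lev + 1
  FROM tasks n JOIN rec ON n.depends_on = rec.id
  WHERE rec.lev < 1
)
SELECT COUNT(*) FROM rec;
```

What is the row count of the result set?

Base: id=3 (lint) at lev 0.
Iteration 1: rows with depends_on in {3} -> index (id 7, lev 1), deploy (id 12, lev 1).
Iteration 2: lev < 1 fails for all current rows; recursion stops.
Total rows emitted: 3.

3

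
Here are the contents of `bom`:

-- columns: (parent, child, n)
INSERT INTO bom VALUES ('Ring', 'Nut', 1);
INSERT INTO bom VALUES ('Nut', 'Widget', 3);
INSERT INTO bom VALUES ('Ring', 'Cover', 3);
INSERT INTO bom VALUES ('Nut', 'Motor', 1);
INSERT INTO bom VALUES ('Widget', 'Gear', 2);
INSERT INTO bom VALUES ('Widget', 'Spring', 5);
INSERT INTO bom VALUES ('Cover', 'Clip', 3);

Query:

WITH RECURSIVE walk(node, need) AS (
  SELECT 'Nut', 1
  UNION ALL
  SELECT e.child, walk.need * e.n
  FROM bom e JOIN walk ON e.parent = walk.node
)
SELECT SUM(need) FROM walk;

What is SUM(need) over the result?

26

Base: (Nut, need=1).
Iteration 1: components of {Nut} -> Motor = 1*1 = 1, Widget = 1*3 = 3.
Iteration 2: components of {Motor,Widget} -> Gear = 3*2 = 6, Spring = 3*5 = 15.
Iteration 3: no further components; recursion stops.
SUM(need) = 1 + 3 + 1 + 6 + 15 = 26.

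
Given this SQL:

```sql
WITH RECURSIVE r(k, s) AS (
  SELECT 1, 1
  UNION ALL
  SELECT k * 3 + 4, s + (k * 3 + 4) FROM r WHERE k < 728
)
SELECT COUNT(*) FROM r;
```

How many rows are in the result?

Base: k=1, s=1.
Iteration 1: 1 < 728 holds -> k = 1 * 3 + 4 = 7, s = 1 + 7 = 8.
Iteration 2: 7 < 728 holds -> k = 7 * 3 + 4 = 25, s = 8 + 25 = 33.
Iteration 3: 25 < 728 holds -> k = 25 * 3 + 4 = 79, s = 33 + 79 = 112.
Iteration 4: 79 < 728 holds -> k = 79 * 3 + 4 = 241, s = 112 + 241 = 353.
Iteration 5: 241 < 728 holds -> k = 241 * 3 + 4 = 727, s = 353 + 727 = 1080.
Iteration 6: 727 < 728 holds -> k = 727 * 3 + 4 = 2185, s = 1080 + 2185 = 3265.
Iteration 7: 2185 < 728 fails; recursion stops.
Total rows emitted: 7.

7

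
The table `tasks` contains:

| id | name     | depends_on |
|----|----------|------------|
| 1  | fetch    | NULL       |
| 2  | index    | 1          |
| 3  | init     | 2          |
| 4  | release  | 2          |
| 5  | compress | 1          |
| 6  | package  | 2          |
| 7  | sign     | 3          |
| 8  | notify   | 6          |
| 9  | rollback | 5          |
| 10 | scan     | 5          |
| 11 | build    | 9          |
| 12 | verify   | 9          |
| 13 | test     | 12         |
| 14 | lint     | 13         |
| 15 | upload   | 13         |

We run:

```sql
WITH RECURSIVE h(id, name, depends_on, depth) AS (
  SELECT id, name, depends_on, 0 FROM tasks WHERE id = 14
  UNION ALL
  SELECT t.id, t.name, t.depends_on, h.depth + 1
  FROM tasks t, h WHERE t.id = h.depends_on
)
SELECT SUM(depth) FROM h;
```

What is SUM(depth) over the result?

15

Base: id=14 (lint), depends_on=13, depth 0.
Iteration 1: join on id=13 -> test (id 13, depends_on=12, depth 1).
Iteration 2: join on id=12 -> verify (id 12, depends_on=9, depth 2).
Iteration 3: join on id=9 -> rollback (id 9, depends_on=5, depth 3).
Iteration 4: join on id=5 -> compress (id 5, depends_on=1, depth 4).
Iteration 5: join on id=1 -> fetch (id 1, depends_on=NULL, depth 5).
Iteration 6: depends_on is NULL; no match; recursion stops.
SUM(depth) = 0 + 1 + 2 + 3 + 4 + 5 = 15.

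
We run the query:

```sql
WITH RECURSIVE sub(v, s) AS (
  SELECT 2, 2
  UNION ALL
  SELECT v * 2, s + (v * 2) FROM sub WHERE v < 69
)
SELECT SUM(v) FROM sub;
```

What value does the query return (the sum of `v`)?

Base: v=2, s=2.
Iteration 1: 2 < 69 holds -> v = 2 * 2 = 4, s = 2 + 4 = 6.
Iteration 2: 4 < 69 holds -> v = 4 * 2 = 8, s = 6 + 8 = 14.
Iteration 3: 8 < 69 holds -> v = 8 * 2 = 16, s = 14 + 16 = 30.
Iteration 4: 16 < 69 holds -> v = 16 * 2 = 32, s = 30 + 32 = 62.
Iteration 5: 32 < 69 holds -> v = 32 * 2 = 64, s = 62 + 64 = 126.
Iteration 6: 64 < 69 holds -> v = 64 * 2 = 128, s = 126 + 128 = 254.
Iteration 7: 128 < 69 fails; recursion stops.
SUM(v) = 2 + 4 + 8 + 16 + 32 + 64 + 128 = 254.

254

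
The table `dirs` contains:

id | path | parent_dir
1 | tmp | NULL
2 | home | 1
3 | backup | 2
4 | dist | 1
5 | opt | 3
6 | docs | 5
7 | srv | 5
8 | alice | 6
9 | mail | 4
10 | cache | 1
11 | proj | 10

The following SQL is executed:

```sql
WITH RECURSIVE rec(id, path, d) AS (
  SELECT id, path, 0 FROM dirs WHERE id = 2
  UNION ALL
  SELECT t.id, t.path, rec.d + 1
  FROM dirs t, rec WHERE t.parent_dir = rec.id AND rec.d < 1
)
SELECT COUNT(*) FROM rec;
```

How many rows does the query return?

2

Base: id=2 (home) at d 0.
Iteration 1: rows with parent_dir in {2} -> backup (id 3, d 1).
Iteration 2: d < 1 fails for all current rows; recursion stops.
Total rows emitted: 2.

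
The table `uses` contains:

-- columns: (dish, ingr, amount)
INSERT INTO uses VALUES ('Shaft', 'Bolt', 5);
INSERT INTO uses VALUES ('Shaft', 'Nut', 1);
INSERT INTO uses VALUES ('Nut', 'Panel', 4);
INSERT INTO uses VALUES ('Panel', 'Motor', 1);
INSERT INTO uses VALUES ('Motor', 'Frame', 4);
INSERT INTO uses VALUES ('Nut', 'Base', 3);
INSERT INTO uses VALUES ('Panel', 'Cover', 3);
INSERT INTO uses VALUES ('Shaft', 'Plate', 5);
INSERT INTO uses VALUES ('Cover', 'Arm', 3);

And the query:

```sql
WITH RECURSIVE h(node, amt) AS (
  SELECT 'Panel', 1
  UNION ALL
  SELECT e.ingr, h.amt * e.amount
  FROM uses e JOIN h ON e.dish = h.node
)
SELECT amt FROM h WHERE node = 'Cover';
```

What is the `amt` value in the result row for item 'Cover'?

Base: (Panel, amt=1).
Iteration 1: components of {Panel} -> Cover = 1*3 = 3, Motor = 1*1 = 1.
Iteration 2: components of {Cover,Motor} -> Arm = 3*3 = 9, Frame = 1*4 = 4.
Iteration 3: no further components; recursion stops.

3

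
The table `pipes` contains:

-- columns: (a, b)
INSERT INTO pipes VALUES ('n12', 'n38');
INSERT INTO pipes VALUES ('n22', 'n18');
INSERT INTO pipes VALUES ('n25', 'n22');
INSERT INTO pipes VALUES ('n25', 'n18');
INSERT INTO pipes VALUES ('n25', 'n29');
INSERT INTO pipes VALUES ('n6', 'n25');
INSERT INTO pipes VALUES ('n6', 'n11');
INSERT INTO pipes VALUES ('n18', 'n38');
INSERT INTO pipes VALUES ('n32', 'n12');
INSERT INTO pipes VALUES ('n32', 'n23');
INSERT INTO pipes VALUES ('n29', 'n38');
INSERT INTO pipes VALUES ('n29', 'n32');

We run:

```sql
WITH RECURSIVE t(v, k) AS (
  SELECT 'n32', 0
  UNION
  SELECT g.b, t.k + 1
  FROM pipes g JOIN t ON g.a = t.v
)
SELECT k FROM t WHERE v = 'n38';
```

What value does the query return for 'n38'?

Base: (n32, k=0).
Iteration 1: edges from {n32} -> (n12, k=1), (n23, k=1).
Iteration 2: edges from {n12,n23} -> (n38, k=2).
Iteration 3: no outgoing edges from {n38}; recursion stops.

2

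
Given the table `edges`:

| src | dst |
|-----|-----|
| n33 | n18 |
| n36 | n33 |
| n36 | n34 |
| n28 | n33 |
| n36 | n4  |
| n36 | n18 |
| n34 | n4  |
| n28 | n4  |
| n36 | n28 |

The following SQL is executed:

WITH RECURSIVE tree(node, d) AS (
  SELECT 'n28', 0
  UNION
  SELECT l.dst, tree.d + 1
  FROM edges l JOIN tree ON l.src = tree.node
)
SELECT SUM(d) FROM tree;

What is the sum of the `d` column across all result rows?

4

Base: (n28, d=0).
Iteration 1: edges from {n28} -> (n33, d=1), (n4, d=1).
Iteration 2: edges from {n33,n4} -> (n18, d=2).
Iteration 3: no outgoing edges from {n18}; recursion stops.
SUM(d) = 0 + 1 + 1 + 2 = 4.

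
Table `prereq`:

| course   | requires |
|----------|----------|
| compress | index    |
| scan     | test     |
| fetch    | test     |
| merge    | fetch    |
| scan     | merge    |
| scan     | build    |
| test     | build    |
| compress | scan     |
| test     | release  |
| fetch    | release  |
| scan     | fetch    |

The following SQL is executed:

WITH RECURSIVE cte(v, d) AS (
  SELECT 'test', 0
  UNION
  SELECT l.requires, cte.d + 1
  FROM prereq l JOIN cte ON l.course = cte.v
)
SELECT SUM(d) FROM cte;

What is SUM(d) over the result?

2

Base: (test, d=0).
Iteration 1: edges from {test} -> (build, d=1), (release, d=1).
Iteration 2: no outgoing edges from {build,release}; recursion stops.
SUM(d) = 0 + 1 + 1 = 2.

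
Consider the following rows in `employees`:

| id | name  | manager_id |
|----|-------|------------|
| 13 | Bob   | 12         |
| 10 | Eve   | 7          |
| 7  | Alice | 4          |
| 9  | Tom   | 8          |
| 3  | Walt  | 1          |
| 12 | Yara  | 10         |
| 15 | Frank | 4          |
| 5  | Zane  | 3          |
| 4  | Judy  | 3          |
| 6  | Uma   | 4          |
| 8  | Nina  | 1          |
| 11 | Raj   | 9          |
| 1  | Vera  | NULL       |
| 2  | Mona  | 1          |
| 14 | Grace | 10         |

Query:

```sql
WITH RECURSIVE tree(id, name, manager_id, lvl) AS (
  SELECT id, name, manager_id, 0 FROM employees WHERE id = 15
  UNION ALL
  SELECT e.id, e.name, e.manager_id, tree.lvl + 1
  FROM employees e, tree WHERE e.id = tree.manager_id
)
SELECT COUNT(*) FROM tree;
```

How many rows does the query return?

Base: id=15 (Frank), manager_id=4, lvl 0.
Iteration 1: join on id=4 -> Judy (id 4, manager_id=3, lvl 1).
Iteration 2: join on id=3 -> Walt (id 3, manager_id=1, lvl 2).
Iteration 3: join on id=1 -> Vera (id 1, manager_id=NULL, lvl 3).
Iteration 4: manager_id is NULL; no match; recursion stops.
Total rows emitted: 4.

4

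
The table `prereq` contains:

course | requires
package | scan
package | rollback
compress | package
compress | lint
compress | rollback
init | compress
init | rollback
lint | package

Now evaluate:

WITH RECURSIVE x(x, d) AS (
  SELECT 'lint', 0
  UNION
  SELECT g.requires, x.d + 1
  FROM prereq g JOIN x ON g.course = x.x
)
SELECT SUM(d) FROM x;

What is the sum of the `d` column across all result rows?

5

Base: (lint, d=0).
Iteration 1: edges from {lint} -> (package, d=1).
Iteration 2: edges from {package} -> (rollback, d=2), (scan, d=2).
Iteration 3: no outgoing edges from {rollback,scan}; recursion stops.
SUM(d) = 0 + 1 + 2 + 2 = 5.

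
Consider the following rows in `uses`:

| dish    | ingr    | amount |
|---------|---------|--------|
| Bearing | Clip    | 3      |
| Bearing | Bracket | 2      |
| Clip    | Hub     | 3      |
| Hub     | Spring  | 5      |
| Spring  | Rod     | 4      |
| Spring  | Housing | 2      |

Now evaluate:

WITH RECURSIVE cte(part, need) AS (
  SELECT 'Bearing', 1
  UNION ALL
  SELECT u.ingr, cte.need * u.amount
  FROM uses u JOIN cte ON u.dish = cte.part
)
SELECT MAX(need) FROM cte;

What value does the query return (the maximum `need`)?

Base: (Bearing, need=1).
Iteration 1: components of {Bearing} -> Bracket = 1*2 = 2, Clip = 1*3 = 3.
Iteration 2: components of {Bracket,Clip} -> Hub = 3*3 = 9.
Iteration 3: components of {Hub} -> Spring = 9*5 = 45.
Iteration 4: components of {Spring} -> Housing = 45*2 = 90, Rod = 45*4 = 180.
Iteration 5: no further components; recursion stops.
need values: 1, 3, 2, 9, 45, 180, 90; the maximum is 180.

180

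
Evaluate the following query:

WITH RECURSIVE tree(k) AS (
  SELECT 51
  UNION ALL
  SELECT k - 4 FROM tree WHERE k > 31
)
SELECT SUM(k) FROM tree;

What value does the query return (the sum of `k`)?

246

Base: k=51.
Iteration 1: 51 > 31 holds -> k = 51 - 4 = 47.
Iteration 2: 47 > 31 holds -> k = 47 - 4 = 43.
Iteration 3: 43 > 31 holds -> k = 43 - 4 = 39.
Iteration 4: 39 > 31 holds -> k = 39 - 4 = 35.
Iteration 5: 35 > 31 holds -> k = 35 - 4 = 31.
Iteration 6: 31 > 31 fails; recursion stops.
SUM(k) = 51 + 47 + 43 + 39 + 35 + 31 = 246.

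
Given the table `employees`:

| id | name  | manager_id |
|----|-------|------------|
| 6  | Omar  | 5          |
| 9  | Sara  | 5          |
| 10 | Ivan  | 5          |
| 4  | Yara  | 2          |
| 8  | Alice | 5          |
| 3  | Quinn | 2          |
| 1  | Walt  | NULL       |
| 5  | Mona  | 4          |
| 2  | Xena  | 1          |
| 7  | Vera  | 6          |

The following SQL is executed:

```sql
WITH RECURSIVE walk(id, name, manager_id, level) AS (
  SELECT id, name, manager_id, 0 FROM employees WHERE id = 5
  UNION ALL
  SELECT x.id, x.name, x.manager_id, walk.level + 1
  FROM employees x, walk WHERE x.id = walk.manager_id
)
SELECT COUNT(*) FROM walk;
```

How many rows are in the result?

Base: id=5 (Mona), manager_id=4, level 0.
Iteration 1: join on id=4 -> Yara (id 4, manager_id=2, level 1).
Iteration 2: join on id=2 -> Xena (id 2, manager_id=1, level 2).
Iteration 3: join on id=1 -> Walt (id 1, manager_id=NULL, level 3).
Iteration 4: manager_id is NULL; no match; recursion stops.
Total rows emitted: 4.

4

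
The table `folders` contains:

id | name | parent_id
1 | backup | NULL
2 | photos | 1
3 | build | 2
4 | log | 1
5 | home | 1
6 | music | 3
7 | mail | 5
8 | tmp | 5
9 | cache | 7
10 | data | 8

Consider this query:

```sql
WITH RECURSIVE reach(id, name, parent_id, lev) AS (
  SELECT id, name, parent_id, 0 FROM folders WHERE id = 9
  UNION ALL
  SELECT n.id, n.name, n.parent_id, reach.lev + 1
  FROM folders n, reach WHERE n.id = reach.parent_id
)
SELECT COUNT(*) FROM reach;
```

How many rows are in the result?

4

Base: id=9 (cache), parent_id=7, lev 0.
Iteration 1: join on id=7 -> mail (id 7, parent_id=5, lev 1).
Iteration 2: join on id=5 -> home (id 5, parent_id=1, lev 2).
Iteration 3: join on id=1 -> backup (id 1, parent_id=NULL, lev 3).
Iteration 4: parent_id is NULL; no match; recursion stops.
Total rows emitted: 4.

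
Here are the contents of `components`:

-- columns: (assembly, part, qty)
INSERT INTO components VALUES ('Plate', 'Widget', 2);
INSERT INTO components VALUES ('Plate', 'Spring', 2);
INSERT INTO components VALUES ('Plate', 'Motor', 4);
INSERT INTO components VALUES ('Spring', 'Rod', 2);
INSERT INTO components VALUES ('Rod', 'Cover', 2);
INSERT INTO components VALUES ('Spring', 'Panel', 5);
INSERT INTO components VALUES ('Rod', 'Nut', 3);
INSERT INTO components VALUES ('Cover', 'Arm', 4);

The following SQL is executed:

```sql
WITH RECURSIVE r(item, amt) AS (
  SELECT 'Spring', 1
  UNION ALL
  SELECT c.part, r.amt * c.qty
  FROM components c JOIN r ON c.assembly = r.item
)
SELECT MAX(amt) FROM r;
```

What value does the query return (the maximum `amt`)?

16

Base: (Spring, amt=1).
Iteration 1: components of {Spring} -> Panel = 1*5 = 5, Rod = 1*2 = 2.
Iteration 2: components of {Panel,Rod} -> Cover = 2*2 = 4, Nut = 2*3 = 6.
Iteration 3: components of {Cover,Nut} -> Arm = 4*4 = 16.
Iteration 4: no further components; recursion stops.
amt values: 1, 2, 5, 4, 6, 16; the maximum is 16.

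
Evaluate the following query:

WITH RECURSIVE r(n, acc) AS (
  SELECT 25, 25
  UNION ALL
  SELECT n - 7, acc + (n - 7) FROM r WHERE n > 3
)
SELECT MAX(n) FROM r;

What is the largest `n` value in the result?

Base: n=25, acc=25.
Iteration 1: 25 > 3 holds -> n = 25 - 7 = 18, acc = 25 + 18 = 43.
Iteration 2: 18 > 3 holds -> n = 18 - 7 = 11, acc = 43 + 11 = 54.
Iteration 3: 11 > 3 holds -> n = 11 - 7 = 4, acc = 54 + 4 = 58.
Iteration 4: 4 > 3 holds -> n = 4 - 7 = -3, acc = 58 + -3 = 55.
Iteration 5: -3 > 3 fails; recursion stops.
n values: 25, 18, 11, 4, -3; the maximum is 25.

25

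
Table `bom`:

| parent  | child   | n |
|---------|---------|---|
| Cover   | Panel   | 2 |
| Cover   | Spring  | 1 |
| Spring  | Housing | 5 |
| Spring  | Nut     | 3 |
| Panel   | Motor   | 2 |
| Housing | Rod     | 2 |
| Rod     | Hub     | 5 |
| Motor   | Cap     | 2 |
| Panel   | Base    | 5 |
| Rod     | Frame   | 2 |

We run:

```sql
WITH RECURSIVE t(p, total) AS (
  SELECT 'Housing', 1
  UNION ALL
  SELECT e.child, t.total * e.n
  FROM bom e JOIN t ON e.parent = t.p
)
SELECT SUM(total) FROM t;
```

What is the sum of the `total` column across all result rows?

17

Base: (Housing, total=1).
Iteration 1: components of {Housing} -> Rod = 1*2 = 2.
Iteration 2: components of {Rod} -> Frame = 2*2 = 4, Hub = 2*5 = 10.
Iteration 3: no further components; recursion stops.
SUM(total) = 1 + 2 + 10 + 4 = 17.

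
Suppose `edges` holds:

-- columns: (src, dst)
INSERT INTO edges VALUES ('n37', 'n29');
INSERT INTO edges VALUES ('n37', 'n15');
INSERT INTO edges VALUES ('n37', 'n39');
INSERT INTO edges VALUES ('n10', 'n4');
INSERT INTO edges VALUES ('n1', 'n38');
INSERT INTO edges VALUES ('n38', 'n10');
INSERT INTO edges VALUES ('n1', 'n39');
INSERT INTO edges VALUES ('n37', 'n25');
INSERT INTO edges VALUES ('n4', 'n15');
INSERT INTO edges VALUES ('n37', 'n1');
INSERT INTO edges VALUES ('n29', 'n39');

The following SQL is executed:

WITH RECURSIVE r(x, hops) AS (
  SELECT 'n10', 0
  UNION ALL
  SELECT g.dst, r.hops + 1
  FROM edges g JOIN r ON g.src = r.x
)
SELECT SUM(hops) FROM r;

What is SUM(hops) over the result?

3

Base: (n10, hops=0).
Iteration 1: edges from {n10} -> (n4, hops=1).
Iteration 2: edges from {n4} -> (n15, hops=2).
Iteration 3: no outgoing edges from {n15}; recursion stops.
SUM(hops) = 0 + 1 + 2 = 3.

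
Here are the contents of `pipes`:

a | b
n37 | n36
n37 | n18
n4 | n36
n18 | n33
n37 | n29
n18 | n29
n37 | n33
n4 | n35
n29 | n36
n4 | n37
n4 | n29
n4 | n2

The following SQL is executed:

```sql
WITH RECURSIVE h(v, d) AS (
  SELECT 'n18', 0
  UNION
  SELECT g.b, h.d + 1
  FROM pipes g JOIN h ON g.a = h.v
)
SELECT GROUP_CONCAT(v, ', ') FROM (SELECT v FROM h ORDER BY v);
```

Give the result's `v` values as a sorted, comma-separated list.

n18, n29, n33, n36

Base: (n18, d=0).
Iteration 1: edges from {n18} -> (n29, d=1), (n33, d=1).
Iteration 2: edges from {n29,n33} -> (n36, d=2).
Iteration 3: no outgoing edges from {n36}; recursion stops.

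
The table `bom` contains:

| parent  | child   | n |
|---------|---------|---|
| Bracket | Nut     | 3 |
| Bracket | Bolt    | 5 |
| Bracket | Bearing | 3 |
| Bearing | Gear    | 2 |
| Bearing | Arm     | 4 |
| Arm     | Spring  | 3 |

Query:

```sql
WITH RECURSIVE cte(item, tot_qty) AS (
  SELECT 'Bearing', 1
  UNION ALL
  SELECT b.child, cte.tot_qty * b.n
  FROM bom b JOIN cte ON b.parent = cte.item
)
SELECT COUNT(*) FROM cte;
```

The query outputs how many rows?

Base: (Bearing, tot_qty=1).
Iteration 1: components of {Bearing} -> Arm = 1*4 = 4, Gear = 1*2 = 2.
Iteration 2: components of {Arm,Gear} -> Spring = 4*3 = 12.
Iteration 3: no further components; recursion stops.
Total rows emitted: 4.

4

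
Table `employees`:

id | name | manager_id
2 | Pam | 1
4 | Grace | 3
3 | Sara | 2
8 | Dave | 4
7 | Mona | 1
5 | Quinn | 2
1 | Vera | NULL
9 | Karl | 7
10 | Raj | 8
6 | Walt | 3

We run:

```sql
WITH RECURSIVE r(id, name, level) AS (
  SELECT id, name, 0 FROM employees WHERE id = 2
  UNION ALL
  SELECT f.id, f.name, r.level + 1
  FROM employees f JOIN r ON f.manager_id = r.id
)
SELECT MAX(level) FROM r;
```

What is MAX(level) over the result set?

4

Base: id=2 (Pam) at level 0.
Iteration 1: rows with manager_id in {2} -> Sara (id 3, level 1), Quinn (id 5, level 1).
Iteration 2: rows with manager_id in {3,5} -> Grace (id 4, level 2), Walt (id 6, level 2).
Iteration 3: rows with manager_id in {4,6} -> Dave (id 8, level 3).
Iteration 4: rows with manager_id in {8} -> Raj (id 10, level 4).
Iteration 5: no rows with manager_id in {10}; recursion stops.
level values: 0, 1, 1, 2, 2, 3, 4; the maximum is 4.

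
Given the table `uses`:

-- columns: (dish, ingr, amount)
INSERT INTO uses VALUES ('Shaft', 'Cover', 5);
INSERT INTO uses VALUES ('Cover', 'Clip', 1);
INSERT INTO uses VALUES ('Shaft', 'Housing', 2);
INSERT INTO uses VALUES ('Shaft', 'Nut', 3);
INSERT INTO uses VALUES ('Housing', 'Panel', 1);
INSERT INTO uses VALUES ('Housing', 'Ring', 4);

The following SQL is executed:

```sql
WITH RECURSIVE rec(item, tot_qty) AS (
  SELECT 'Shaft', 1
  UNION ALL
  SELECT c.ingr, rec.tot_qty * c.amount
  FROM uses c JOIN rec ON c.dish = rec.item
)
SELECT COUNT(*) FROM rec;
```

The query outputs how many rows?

7

Base: (Shaft, tot_qty=1).
Iteration 1: components of {Shaft} -> Cover = 1*5 = 5, Housing = 1*2 = 2, Nut = 1*3 = 3.
Iteration 2: components of {Cover,Housing,Nut} -> Clip = 5*1 = 5, Panel = 2*1 = 2, Ring = 2*4 = 8.
Iteration 3: no further components; recursion stops.
Total rows emitted: 7.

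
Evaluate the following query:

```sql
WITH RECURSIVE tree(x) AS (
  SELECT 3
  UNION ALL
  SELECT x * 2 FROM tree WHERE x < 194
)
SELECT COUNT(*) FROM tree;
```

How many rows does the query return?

8

Base: x=3.
Iteration 1: 3 < 194 holds -> x = 3 * 2 = 6.
Iteration 2: 6 < 194 holds -> x = 6 * 2 = 12.
Iteration 3: 12 < 194 holds -> x = 12 * 2 = 24.
Iteration 4: 24 < 194 holds -> x = 24 * 2 = 48.
Iteration 5: 48 < 194 holds -> x = 48 * 2 = 96.
Iteration 6: 96 < 194 holds -> x = 96 * 2 = 192.
Iteration 7: 192 < 194 holds -> x = 192 * 2 = 384.
Iteration 8: 384 < 194 fails; recursion stops.
Total rows emitted: 8.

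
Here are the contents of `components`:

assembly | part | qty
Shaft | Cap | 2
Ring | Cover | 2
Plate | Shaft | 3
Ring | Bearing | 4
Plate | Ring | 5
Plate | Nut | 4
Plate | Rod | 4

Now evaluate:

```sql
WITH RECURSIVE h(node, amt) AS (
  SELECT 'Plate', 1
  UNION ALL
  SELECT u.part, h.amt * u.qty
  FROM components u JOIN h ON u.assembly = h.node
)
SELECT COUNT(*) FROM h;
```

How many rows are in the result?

8

Base: (Plate, amt=1).
Iteration 1: components of {Plate} -> Nut = 1*4 = 4, Ring = 1*5 = 5, Rod = 1*4 = 4, Shaft = 1*3 = 3.
Iteration 2: components of {Nut,Ring,Rod,Shaft} -> Bearing = 5*4 = 20, Cap = 3*2 = 6, Cover = 5*2 = 10.
Iteration 3: no further components; recursion stops.
Total rows emitted: 8.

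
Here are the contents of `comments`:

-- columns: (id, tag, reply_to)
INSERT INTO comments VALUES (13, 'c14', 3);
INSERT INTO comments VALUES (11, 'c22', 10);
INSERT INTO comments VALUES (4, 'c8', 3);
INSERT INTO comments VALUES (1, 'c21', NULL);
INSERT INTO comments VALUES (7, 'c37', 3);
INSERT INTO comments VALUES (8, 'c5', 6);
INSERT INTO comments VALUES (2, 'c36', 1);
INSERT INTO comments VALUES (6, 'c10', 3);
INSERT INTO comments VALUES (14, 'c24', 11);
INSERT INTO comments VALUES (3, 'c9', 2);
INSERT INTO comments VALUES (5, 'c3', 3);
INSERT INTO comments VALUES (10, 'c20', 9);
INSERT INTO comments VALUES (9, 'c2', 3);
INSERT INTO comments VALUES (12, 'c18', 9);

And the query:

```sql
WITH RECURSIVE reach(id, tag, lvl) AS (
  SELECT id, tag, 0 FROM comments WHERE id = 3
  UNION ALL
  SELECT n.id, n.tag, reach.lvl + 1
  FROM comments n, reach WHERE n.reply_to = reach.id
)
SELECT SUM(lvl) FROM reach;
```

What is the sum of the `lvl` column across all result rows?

19

Base: id=3 (c9) at lvl 0.
Iteration 1: rows with reply_to in {3} -> c8 (id 4, lvl 1), c3 (id 5, lvl 1), c10 (id 6, lvl 1), c37 (id 7, lvl 1), c2 (id 9, lvl 1), c14 (id 13, lvl 1).
Iteration 2: rows with reply_to in {4,5,6,7,9,13} -> c5 (id 8, lvl 2), c20 (id 10, lvl 2), c18 (id 12, lvl 2).
Iteration 3: rows with reply_to in {8,10,12} -> c22 (id 11, lvl 3).
Iteration 4: rows with reply_to in {11} -> c24 (id 14, lvl 4).
Iteration 5: no rows with reply_to in {14}; recursion stops.
SUM(lvl) = 0 + 1 + 1 + 1 + 1 + 1 + 1 + 2 + 2 + 2 + 3 + 4 = 19.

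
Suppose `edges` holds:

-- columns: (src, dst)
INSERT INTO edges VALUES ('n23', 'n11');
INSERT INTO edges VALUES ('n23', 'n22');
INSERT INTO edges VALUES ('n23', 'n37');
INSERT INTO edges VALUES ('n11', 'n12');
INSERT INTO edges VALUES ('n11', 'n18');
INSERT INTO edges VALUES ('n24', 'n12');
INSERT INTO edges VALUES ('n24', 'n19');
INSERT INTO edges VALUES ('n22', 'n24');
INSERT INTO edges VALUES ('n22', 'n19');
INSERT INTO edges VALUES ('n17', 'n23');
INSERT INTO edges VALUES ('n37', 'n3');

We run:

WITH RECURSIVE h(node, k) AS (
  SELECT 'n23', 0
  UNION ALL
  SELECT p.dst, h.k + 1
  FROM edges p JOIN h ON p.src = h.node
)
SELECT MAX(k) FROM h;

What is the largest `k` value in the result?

Base: (n23, k=0).
Iteration 1: edges from {n23} -> (n11, k=1), (n22, k=1), (n37, k=1).
Iteration 2: edges from {n11,n22,n37} -> (n12, k=2), (n18, k=2), (n19, k=2), (n24, k=2), (n3, k=2).
Iteration 3: edges from {n12,n18,n19,n24,n3} -> (n12, k=3), (n19, k=3).
Iteration 4: no outgoing edges from {n12,n19}; recursion stops.
k values: 0, 1, 1, 1, 2, 2, 2, 2, 2, 3, 3; the maximum is 3.

3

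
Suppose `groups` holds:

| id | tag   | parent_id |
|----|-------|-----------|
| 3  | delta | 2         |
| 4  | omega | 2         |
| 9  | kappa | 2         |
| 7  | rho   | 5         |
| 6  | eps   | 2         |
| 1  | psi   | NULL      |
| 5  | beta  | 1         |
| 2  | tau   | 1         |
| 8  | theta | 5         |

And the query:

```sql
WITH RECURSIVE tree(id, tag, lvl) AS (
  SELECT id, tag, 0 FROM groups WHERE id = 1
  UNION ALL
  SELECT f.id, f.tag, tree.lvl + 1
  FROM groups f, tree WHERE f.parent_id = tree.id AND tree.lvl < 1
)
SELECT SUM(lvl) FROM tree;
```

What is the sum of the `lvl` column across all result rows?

2

Base: id=1 (psi) at lvl 0.
Iteration 1: rows with parent_id in {1} -> tau (id 2, lvl 1), beta (id 5, lvl 1).
Iteration 2: lvl < 1 fails for all current rows; recursion stops.
SUM(lvl) = 0 + 1 + 1 = 2.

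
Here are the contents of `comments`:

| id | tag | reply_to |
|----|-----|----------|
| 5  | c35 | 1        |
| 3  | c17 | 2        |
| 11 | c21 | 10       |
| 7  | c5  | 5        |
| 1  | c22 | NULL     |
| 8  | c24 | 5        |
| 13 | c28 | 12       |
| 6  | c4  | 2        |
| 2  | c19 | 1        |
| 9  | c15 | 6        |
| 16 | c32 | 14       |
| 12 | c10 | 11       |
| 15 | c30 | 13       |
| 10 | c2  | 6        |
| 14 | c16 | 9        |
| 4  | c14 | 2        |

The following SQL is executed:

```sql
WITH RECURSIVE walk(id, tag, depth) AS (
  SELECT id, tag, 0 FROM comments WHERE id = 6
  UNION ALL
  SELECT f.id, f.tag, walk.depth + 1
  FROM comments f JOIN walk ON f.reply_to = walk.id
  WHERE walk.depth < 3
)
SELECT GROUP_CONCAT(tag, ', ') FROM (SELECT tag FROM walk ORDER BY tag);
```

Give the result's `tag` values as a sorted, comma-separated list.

Base: id=6 (c4) at depth 0.
Iteration 1: rows with reply_to in {6} -> c15 (id 9, depth 1), c2 (id 10, depth 1).
Iteration 2: rows with reply_to in {9,10} -> c21 (id 11, depth 2), c16 (id 14, depth 2).
Iteration 3: rows with reply_to in {11,14} -> c10 (id 12, depth 3), c32 (id 16, depth 3).
Iteration 4: depth < 3 fails for all current rows; recursion stops.

c10, c15, c16, c2, c21, c32, c4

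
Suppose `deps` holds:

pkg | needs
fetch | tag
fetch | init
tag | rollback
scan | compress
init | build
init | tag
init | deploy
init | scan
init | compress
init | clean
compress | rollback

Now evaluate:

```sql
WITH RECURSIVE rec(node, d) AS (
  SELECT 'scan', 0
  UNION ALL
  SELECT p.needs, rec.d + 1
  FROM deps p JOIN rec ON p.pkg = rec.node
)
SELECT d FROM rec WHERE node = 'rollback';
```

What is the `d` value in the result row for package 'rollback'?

2

Base: (scan, d=0).
Iteration 1: edges from {scan} -> (compress, d=1).
Iteration 2: edges from {compress} -> (rollback, d=2).
Iteration 3: no outgoing edges from {rollback}; recursion stops.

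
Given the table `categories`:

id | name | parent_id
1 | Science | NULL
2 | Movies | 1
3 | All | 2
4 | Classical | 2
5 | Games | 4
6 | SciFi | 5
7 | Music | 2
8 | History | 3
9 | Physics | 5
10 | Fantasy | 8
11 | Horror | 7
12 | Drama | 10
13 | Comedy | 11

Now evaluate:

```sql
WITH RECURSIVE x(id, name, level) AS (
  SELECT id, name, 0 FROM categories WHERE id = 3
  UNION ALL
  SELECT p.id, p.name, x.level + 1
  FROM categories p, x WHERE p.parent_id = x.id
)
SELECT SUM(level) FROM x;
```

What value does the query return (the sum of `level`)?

6

Base: id=3 (All) at level 0.
Iteration 1: rows with parent_id in {3} -> History (id 8, level 1).
Iteration 2: rows with parent_id in {8} -> Fantasy (id 10, level 2).
Iteration 3: rows with parent_id in {10} -> Drama (id 12, level 3).
Iteration 4: no rows with parent_id in {12}; recursion stops.
SUM(level) = 0 + 1 + 2 + 3 = 6.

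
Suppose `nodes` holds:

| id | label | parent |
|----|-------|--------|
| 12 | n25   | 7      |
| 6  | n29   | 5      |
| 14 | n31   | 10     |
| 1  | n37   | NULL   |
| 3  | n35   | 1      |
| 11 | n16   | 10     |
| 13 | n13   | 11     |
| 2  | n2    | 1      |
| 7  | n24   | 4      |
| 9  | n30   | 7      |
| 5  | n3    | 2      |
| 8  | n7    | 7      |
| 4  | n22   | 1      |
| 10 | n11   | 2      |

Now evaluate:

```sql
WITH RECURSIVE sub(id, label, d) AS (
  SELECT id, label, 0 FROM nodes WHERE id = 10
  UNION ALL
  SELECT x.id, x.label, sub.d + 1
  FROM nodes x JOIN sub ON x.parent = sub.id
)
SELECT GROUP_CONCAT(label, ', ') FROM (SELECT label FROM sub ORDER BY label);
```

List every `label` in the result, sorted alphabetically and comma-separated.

Base: id=10 (n11) at d 0.
Iteration 1: rows with parent in {10} -> n16 (id 11, d 1), n31 (id 14, d 1).
Iteration 2: rows with parent in {11,14} -> n13 (id 13, d 2).
Iteration 3: no rows with parent in {13}; recursion stops.

n11, n13, n16, n31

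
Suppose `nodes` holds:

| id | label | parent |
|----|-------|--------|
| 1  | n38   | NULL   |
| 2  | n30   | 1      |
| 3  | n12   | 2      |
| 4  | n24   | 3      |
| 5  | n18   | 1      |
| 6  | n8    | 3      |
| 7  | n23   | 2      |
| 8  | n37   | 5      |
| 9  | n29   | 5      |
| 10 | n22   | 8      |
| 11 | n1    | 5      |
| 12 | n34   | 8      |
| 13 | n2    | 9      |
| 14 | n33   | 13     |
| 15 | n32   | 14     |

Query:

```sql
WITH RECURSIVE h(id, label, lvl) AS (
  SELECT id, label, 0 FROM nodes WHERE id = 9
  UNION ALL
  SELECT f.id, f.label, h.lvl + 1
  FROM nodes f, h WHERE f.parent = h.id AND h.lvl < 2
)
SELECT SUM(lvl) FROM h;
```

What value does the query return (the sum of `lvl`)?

Base: id=9 (n29) at lvl 0.
Iteration 1: rows with parent in {9} -> n2 (id 13, lvl 1).
Iteration 2: rows with parent in {13} -> n33 (id 14, lvl 2).
Iteration 3: lvl < 2 fails for all current rows; recursion stops.
SUM(lvl) = 0 + 1 + 2 = 3.

3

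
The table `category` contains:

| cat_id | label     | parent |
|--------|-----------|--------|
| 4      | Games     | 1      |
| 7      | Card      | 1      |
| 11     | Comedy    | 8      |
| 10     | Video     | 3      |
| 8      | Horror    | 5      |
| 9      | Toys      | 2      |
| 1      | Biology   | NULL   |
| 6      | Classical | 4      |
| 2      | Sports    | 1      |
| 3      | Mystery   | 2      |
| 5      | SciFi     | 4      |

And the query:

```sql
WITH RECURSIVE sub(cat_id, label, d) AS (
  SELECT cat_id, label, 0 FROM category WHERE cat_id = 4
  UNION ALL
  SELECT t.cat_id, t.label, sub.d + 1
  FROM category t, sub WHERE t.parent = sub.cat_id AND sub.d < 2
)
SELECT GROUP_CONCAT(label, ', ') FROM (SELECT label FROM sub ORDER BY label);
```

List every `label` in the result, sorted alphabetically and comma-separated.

Base: cat_id=4 (Games) at d 0.
Iteration 1: rows with parent in {4} -> SciFi (id 5, d 1), Classical (id 6, d 1).
Iteration 2: rows with parent in {5,6} -> Horror (id 8, d 2).
Iteration 3: d < 2 fails for all current rows; recursion stops.

Classical, Games, Horror, SciFi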